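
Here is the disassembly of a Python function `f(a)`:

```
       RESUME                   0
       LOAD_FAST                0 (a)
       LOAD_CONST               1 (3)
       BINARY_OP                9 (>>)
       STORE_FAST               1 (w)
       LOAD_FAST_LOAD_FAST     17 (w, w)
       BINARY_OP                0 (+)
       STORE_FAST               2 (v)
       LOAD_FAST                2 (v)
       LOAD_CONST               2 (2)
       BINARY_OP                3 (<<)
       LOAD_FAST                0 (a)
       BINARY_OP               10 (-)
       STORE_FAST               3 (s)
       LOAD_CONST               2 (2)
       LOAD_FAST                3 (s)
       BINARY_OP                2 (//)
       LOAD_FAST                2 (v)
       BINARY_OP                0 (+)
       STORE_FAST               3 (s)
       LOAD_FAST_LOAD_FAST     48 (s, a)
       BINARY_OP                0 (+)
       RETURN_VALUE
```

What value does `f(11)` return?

LOAD_FAST a → push 11. Stack: [11]
LOAD_CONST → push 3. Stack: [11, 3]
BINARY_OP >> → 11 >> 3 = 1. Stack: [1]
STORE_FAST w → w=1. Stack: []
LOAD_FAST_LOAD_FAST w,w → push 1,1. Stack: [1, 1]
BINARY_OP + → 1 + 1 = 2. Stack: [2]
STORE_FAST v → v=2. Stack: []
LOAD_FAST v → push 2. Stack: [2]
LOAD_CONST → push 2. Stack: [2, 2]
BINARY_OP << → 2 << 2 = 8. Stack: [8]
LOAD_FAST a → push 11. Stack: [8, 11]
BINARY_OP - → 8 - 11 = -3. Stack: [-3]
STORE_FAST s → s=-3. Stack: []
LOAD_CONST → push 2. Stack: [2]
LOAD_FAST s → push -3. Stack: [2, -3]
BINARY_OP // → 2 // -3 = -1. Stack: [-1]
LOAD_FAST v → push 2. Stack: [-1, 2]
BINARY_OP + → -1 + 2 = 1. Stack: [1]
STORE_FAST s → s=1. Stack: []
LOAD_FAST_LOAD_FAST s,a → push 1,11. Stack: [1, 11]
BINARY_OP + → 1 + 11 = 12. Stack: [12]
RETURN_VALUE → return 12.

12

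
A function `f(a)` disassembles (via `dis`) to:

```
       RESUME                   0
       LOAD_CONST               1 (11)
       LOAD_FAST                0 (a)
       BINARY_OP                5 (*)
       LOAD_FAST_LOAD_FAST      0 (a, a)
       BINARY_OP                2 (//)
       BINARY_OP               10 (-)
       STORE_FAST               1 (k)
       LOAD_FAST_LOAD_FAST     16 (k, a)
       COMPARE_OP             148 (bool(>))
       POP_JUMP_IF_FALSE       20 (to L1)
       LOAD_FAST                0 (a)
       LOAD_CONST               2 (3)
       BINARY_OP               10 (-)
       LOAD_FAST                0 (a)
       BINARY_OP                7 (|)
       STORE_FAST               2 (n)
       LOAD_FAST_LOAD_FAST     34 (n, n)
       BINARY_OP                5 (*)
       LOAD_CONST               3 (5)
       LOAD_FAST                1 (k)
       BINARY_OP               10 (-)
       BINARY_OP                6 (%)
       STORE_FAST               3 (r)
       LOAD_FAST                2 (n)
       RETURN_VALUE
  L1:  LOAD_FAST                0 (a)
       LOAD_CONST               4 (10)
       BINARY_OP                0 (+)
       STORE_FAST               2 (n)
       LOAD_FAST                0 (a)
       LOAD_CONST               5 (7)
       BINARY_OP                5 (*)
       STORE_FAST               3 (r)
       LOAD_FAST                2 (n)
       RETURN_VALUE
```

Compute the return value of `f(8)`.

LOAD_CONST → push 11. Stack: [11]
LOAD_FAST a → push 8. Stack: [11, 8]
BINARY_OP * → 11 * 8 = 88. Stack: [88]
LOAD_FAST_LOAD_FAST a,a → push 8,8. Stack: [88, 8, 8]
BINARY_OP // → 8 // 8 = 1. Stack: [88, 1]
BINARY_OP - → 88 - 1 = 87. Stack: [87]
STORE_FAST k → k=87. Stack: []
LOAD_FAST_LOAD_FAST k,a → push 87,8. Stack: [87, 8]
COMPARE_OP bool(>) → 87 vs 8 = True. Stack: [True]
POP_JUMP_IF_FALSE → pop True; no jump. Stack: []
LOAD_FAST a → push 8. Stack: [8]
LOAD_CONST → push 3. Stack: [8, 3]
BINARY_OP - → 8 - 3 = 5. Stack: [5]
LOAD_FAST a → push 8. Stack: [5, 8]
BINARY_OP | → 5 | 8 = 13. Stack: [13]
STORE_FAST n → n=13. Stack: []
LOAD_FAST_LOAD_FAST n,n → push 13,13. Stack: [13, 13]
BINARY_OP * → 13 * 13 = 169. Stack: [169]
LOAD_CONST → push 5. Stack: [169, 5]
LOAD_FAST k → push 87. Stack: [169, 5, 87]
BINARY_OP - → 5 - 87 = -82. Stack: [169, -82]
BINARY_OP % → 169 % -82 = -77. Stack: [-77]
STORE_FAST r → r=-77. Stack: []
LOAD_FAST n → push 13. Stack: [13]
RETURN_VALUE → return 13.

13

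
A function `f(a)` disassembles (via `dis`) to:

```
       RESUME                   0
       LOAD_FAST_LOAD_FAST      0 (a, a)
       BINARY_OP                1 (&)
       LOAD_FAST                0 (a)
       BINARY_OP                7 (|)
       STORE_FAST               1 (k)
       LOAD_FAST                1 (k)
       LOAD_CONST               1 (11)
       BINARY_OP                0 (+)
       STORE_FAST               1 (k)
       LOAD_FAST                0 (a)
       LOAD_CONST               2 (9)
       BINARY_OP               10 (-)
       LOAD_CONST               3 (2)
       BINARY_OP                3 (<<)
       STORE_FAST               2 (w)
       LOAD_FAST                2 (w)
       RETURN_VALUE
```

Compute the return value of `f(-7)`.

-64

LOAD_FAST_LOAD_FAST a,a → push -7,-7. Stack: [-7, -7]
BINARY_OP & → -7 & -7 = -7. Stack: [-7]
LOAD_FAST a → push -7. Stack: [-7, -7]
BINARY_OP | → -7 | -7 = -7. Stack: [-7]
STORE_FAST k → k=-7. Stack: []
LOAD_FAST k → push -7. Stack: [-7]
LOAD_CONST → push 11. Stack: [-7, 11]
BINARY_OP + → -7 + 11 = 4. Stack: [4]
STORE_FAST k → k=4. Stack: []
LOAD_FAST a → push -7. Stack: [-7]
LOAD_CONST → push 9. Stack: [-7, 9]
BINARY_OP - → -7 - 9 = -16. Stack: [-16]
LOAD_CONST → push 2. Stack: [-16, 2]
BINARY_OP << → -16 << 2 = -64. Stack: [-64]
STORE_FAST w → w=-64. Stack: []
LOAD_FAST w → push -64. Stack: [-64]
RETURN_VALUE → return -64.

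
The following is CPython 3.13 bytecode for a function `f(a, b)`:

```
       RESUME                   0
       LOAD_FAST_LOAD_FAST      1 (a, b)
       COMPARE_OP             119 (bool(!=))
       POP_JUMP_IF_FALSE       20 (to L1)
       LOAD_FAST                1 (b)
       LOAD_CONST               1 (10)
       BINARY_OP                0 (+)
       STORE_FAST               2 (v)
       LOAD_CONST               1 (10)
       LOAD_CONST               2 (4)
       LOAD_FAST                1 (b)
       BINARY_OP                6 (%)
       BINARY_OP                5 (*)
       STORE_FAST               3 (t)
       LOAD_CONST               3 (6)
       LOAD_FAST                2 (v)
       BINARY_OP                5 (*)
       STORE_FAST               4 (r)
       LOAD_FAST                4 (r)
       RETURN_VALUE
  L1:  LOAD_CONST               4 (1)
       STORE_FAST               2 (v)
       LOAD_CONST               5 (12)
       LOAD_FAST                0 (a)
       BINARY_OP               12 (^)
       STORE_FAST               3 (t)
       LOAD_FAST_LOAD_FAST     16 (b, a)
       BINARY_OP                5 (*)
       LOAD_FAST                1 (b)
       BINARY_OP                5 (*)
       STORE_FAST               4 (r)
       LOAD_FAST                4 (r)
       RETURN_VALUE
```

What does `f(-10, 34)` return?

LOAD_FAST_LOAD_FAST a,b → push -10,34. Stack: [-10, 34]
COMPARE_OP bool(!=) → -10 vs 34 = True. Stack: [True]
POP_JUMP_IF_FALSE → pop True; no jump. Stack: []
LOAD_FAST b → push 34. Stack: [34]
LOAD_CONST → push 10. Stack: [34, 10]
BINARY_OP + → 34 + 10 = 44. Stack: [44]
STORE_FAST v → v=44. Stack: []
LOAD_CONST → push 10. Stack: [10]
LOAD_CONST → push 4. Stack: [10, 4]
LOAD_FAST b → push 34. Stack: [10, 4, 34]
BINARY_OP % → 4 % 34 = 4. Stack: [10, 4]
BINARY_OP * → 10 * 4 = 40. Stack: [40]
STORE_FAST t → t=40. Stack: []
LOAD_CONST → push 6. Stack: [6]
LOAD_FAST v → push 44. Stack: [6, 44]
BINARY_OP * → 6 * 44 = 264. Stack: [264]
STORE_FAST r → r=264. Stack: []
LOAD_FAST r → push 264. Stack: [264]
RETURN_VALUE → return 264.

264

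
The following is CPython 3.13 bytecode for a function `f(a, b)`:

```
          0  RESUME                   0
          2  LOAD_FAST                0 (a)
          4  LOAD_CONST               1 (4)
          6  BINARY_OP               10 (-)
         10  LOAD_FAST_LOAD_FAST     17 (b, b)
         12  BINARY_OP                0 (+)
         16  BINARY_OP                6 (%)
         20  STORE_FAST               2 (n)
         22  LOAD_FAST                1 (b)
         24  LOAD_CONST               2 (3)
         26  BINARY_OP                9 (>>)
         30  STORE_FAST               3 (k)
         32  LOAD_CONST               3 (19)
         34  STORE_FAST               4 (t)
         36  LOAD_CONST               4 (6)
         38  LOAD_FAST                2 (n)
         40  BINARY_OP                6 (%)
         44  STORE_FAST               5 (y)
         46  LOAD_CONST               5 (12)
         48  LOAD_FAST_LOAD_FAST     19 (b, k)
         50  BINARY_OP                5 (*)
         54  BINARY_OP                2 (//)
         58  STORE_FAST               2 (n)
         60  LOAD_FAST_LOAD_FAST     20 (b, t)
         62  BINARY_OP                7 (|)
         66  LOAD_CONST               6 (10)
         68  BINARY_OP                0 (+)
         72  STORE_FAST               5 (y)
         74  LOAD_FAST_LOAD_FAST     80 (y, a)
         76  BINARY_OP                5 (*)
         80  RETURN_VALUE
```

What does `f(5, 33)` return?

305

LOAD_FAST a → push 5. Stack: [5]
LOAD_CONST → push 4. Stack: [5, 4]
BINARY_OP - → 5 - 4 = 1. Stack: [1]
LOAD_FAST_LOAD_FAST b,b → push 33,33. Stack: [1, 33, 33]
BINARY_OP + → 33 + 33 = 66. Stack: [1, 66]
BINARY_OP % → 1 % 66 = 1. Stack: [1]
STORE_FAST n → n=1. Stack: []
LOAD_FAST b → push 33. Stack: [33]
LOAD_CONST → push 3. Stack: [33, 3]
BINARY_OP >> → 33 >> 3 = 4. Stack: [4]
STORE_FAST k → k=4. Stack: []
LOAD_CONST → push 19. Stack: [19]
STORE_FAST t → t=19. Stack: []
LOAD_CONST → push 6. Stack: [6]
LOAD_FAST n → push 1. Stack: [6, 1]
BINARY_OP % → 6 % 1 = 0. Stack: [0]
STORE_FAST y → y=0. Stack: []
LOAD_CONST → push 12. Stack: [12]
LOAD_FAST_LOAD_FAST b,k → push 33,4. Stack: [12, 33, 4]
BINARY_OP * → 33 * 4 = 132. Stack: [12, 132]
BINARY_OP // → 12 // 132 = 0. Stack: [0]
STORE_FAST n → n=0. Stack: []
LOAD_FAST_LOAD_FAST b,t → push 33,19. Stack: [33, 19]
BINARY_OP | → 33 | 19 = 51. Stack: [51]
LOAD_CONST → push 10. Stack: [51, 10]
BINARY_OP + → 51 + 10 = 61. Stack: [61]
STORE_FAST y → y=61. Stack: []
LOAD_FAST_LOAD_FAST y,a → push 61,5. Stack: [61, 5]
BINARY_OP * → 61 * 5 = 305. Stack: [305]
RETURN_VALUE → return 305.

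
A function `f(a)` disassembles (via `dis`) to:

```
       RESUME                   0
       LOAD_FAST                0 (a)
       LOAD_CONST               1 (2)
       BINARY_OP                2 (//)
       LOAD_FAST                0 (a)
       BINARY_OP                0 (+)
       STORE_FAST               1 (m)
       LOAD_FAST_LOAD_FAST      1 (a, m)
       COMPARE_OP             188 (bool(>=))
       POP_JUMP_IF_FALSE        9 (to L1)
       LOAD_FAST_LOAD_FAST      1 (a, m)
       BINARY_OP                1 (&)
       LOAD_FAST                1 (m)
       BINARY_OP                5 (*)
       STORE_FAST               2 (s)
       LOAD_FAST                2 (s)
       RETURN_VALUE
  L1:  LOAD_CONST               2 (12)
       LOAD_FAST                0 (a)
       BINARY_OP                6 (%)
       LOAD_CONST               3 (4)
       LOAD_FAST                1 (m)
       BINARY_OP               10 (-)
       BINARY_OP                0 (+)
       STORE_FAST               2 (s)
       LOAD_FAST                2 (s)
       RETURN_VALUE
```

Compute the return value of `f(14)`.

LOAD_FAST a → push 14. Stack: [14]
LOAD_CONST → push 2. Stack: [14, 2]
BINARY_OP // → 14 // 2 = 7. Stack: [7]
LOAD_FAST a → push 14. Stack: [7, 14]
BINARY_OP + → 7 + 14 = 21. Stack: [21]
STORE_FAST m → m=21. Stack: []
LOAD_FAST_LOAD_FAST a,m → push 14,21. Stack: [14, 21]
COMPARE_OP bool(>=) → 14 vs 21 = False. Stack: [False]
POP_JUMP_IF_FALSE → pop False; jump. Stack: []
LOAD_CONST → push 12. Stack: [12]
LOAD_FAST a → push 14. Stack: [12, 14]
BINARY_OP % → 12 % 14 = 12. Stack: [12]
LOAD_CONST → push 4. Stack: [12, 4]
LOAD_FAST m → push 21. Stack: [12, 4, 21]
BINARY_OP - → 4 - 21 = -17. Stack: [12, -17]
BINARY_OP + → 12 + -17 = -5. Stack: [-5]
STORE_FAST s → s=-5. Stack: []
LOAD_FAST s → push -5. Stack: [-5]
RETURN_VALUE → return -5.

-5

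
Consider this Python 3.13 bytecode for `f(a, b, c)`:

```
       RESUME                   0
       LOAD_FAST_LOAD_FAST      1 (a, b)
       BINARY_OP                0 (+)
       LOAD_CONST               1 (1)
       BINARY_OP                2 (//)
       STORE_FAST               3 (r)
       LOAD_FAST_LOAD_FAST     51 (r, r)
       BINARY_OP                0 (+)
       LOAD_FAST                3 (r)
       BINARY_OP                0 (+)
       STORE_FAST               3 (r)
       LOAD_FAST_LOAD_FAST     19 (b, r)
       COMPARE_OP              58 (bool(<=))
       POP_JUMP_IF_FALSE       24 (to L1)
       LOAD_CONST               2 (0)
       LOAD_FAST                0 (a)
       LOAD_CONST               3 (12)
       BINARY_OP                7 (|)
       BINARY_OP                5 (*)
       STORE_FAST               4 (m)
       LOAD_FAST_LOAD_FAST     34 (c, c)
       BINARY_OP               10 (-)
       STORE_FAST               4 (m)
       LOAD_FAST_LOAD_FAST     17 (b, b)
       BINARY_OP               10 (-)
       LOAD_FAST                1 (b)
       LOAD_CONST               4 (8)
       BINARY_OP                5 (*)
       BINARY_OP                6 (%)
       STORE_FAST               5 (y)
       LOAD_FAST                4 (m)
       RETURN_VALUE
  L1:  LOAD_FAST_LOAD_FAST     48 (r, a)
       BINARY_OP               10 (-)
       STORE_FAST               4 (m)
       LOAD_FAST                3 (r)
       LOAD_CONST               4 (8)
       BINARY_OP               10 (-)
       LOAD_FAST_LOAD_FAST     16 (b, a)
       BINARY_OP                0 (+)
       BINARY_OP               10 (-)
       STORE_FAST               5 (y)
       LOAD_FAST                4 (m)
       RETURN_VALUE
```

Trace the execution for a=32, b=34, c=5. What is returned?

LOAD_FAST_LOAD_FAST a,b → push 32,34. Stack: [32, 34]
BINARY_OP + → 32 + 34 = 66. Stack: [66]
LOAD_CONST → push 1. Stack: [66, 1]
BINARY_OP // → 66 // 1 = 66. Stack: [66]
STORE_FAST r → r=66. Stack: []
LOAD_FAST_LOAD_FAST r,r → push 66,66. Stack: [66, 66]
BINARY_OP + → 66 + 66 = 132. Stack: [132]
LOAD_FAST r → push 66. Stack: [132, 66]
BINARY_OP + → 132 + 66 = 198. Stack: [198]
STORE_FAST r → r=198. Stack: []
LOAD_FAST_LOAD_FAST b,r → push 34,198. Stack: [34, 198]
COMPARE_OP bool(<=) → 34 vs 198 = True. Stack: [True]
POP_JUMP_IF_FALSE → pop True; no jump. Stack: []
LOAD_CONST → push 0. Stack: [0]
LOAD_FAST a → push 32. Stack: [0, 32]
LOAD_CONST → push 12. Stack: [0, 32, 12]
BINARY_OP | → 32 | 12 = 44. Stack: [0, 44]
BINARY_OP * → 0 * 44 = 0. Stack: [0]
STORE_FAST m → m=0. Stack: []
LOAD_FAST_LOAD_FAST c,c → push 5,5. Stack: [5, 5]
BINARY_OP - → 5 - 5 = 0. Stack: [0]
STORE_FAST m → m=0. Stack: []
LOAD_FAST_LOAD_FAST b,b → push 34,34. Stack: [34, 34]
BINARY_OP - → 34 - 34 = 0. Stack: [0]
LOAD_FAST b → push 34. Stack: [0, 34]
LOAD_CONST → push 8. Stack: [0, 34, 8]
BINARY_OP * → 34 * 8 = 272. Stack: [0, 272]
BINARY_OP % → 0 % 272 = 0. Stack: [0]
STORE_FAST y → y=0. Stack: []
LOAD_FAST m → push 0. Stack: [0]
RETURN_VALUE → return 0.

0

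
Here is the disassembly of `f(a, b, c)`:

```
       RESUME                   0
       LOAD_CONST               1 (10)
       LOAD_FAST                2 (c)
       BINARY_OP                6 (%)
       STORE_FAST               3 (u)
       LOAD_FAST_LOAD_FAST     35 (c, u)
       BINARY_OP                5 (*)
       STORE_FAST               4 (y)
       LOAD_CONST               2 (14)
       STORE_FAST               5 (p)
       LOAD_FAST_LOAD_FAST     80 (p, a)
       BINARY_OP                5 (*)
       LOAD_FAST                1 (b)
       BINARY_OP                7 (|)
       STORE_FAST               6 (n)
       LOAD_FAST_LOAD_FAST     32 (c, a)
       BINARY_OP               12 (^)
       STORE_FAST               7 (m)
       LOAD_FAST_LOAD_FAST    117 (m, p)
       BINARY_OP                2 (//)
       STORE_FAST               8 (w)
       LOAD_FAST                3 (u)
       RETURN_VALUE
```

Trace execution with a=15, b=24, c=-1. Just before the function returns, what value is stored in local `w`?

LOAD_CONST → push 10. Stack: [10]
LOAD_FAST c → push -1. Stack: [10, -1]
BINARY_OP % → 10 % -1 = 0. Stack: [0]
STORE_FAST u → u=0. Stack: []
LOAD_FAST_LOAD_FAST c,u → push -1,0. Stack: [-1, 0]
BINARY_OP * → -1 * 0 = 0. Stack: [0]
STORE_FAST y → y=0. Stack: []
LOAD_CONST → push 14. Stack: [14]
STORE_FAST p → p=14. Stack: []
LOAD_FAST_LOAD_FAST p,a → push 14,15. Stack: [14, 15]
BINARY_OP * → 14 * 15 = 210. Stack: [210]
LOAD_FAST b → push 24. Stack: [210, 24]
BINARY_OP | → 210 | 24 = 218. Stack: [218]
STORE_FAST n → n=218. Stack: []
LOAD_FAST_LOAD_FAST c,a → push -1,15. Stack: [-1, 15]
BINARY_OP ^ → -1 ^ 15 = -16. Stack: [-16]
STORE_FAST m → m=-16. Stack: []
LOAD_FAST_LOAD_FAST m,p → push -16,14. Stack: [-16, 14]
BINARY_OP // → -16 // 14 = -2. Stack: [-2]
STORE_FAST w → w=-2. Stack: []
LOAD_FAST u → push 0. Stack: [0]
RETURN_VALUE → return 0.

-2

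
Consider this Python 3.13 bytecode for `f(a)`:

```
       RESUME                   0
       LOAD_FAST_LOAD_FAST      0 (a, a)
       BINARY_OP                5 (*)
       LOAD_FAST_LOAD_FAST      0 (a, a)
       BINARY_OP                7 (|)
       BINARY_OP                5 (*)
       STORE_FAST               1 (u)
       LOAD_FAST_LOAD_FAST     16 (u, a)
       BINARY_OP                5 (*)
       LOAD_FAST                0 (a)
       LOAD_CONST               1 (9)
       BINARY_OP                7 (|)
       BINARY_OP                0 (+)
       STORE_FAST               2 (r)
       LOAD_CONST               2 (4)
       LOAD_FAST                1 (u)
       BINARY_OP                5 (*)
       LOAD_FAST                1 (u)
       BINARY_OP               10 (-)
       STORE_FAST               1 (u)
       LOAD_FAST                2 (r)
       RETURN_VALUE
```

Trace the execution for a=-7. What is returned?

2394

LOAD_FAST_LOAD_FAST a,a → push -7,-7. Stack: [-7, -7]
BINARY_OP * → -7 * -7 = 49. Stack: [49]
LOAD_FAST_LOAD_FAST a,a → push -7,-7. Stack: [49, -7, -7]
BINARY_OP | → -7 | -7 = -7. Stack: [49, -7]
BINARY_OP * → 49 * -7 = -343. Stack: [-343]
STORE_FAST u → u=-343. Stack: []
LOAD_FAST_LOAD_FAST u,a → push -343,-7. Stack: [-343, -7]
BINARY_OP * → -343 * -7 = 2401. Stack: [2401]
LOAD_FAST a → push -7. Stack: [2401, -7]
LOAD_CONST → push 9. Stack: [2401, -7, 9]
BINARY_OP | → -7 | 9 = -7. Stack: [2401, -7]
BINARY_OP + → 2401 + -7 = 2394. Stack: [2394]
STORE_FAST r → r=2394. Stack: []
LOAD_CONST → push 4. Stack: [4]
LOAD_FAST u → push -343. Stack: [4, -343]
BINARY_OP * → 4 * -343 = -1372. Stack: [-1372]
LOAD_FAST u → push -343. Stack: [-1372, -343]
BINARY_OP - → -1372 - -343 = -1029. Stack: [-1029]
STORE_FAST u → u=-1029. Stack: []
LOAD_FAST r → push 2394. Stack: [2394]
RETURN_VALUE → return 2394.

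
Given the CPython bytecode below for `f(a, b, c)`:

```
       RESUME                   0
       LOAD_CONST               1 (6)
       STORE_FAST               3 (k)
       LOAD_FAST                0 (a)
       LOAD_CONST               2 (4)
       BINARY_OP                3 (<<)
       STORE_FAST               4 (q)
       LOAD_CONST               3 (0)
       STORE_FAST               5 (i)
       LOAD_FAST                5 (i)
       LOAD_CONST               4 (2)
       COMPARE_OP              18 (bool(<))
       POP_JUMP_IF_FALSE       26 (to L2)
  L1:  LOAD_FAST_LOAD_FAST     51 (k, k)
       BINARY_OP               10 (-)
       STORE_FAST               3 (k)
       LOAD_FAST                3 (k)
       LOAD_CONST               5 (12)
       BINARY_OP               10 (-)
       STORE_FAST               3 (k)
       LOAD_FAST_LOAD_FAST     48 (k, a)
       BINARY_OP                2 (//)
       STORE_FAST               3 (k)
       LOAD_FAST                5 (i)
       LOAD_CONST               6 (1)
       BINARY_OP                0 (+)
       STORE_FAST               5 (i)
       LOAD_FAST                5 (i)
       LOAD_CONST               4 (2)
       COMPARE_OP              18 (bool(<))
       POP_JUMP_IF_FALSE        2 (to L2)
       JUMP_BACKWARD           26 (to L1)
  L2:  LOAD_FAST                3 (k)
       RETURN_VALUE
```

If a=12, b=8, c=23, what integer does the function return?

-1

LOAD_CONST → push 6. Stack: [6]
STORE_FAST k → k=6. Stack: []
LOAD_FAST a → push 12. Stack: [12]
LOAD_CONST → push 4. Stack: [12, 4]
BINARY_OP << → 12 << 4 = 192. Stack: [192]
STORE_FAST q → q=192. Stack: []
LOAD_CONST → push 0. Stack: [0]
STORE_FAST i → i=0. Stack: []
LOAD_FAST i → push 0. Stack: [0]
LOAD_CONST → push 2. Stack: [0, 2]
COMPARE_OP bool(<) → 0 vs 2 = True. Stack: [True]
POP_JUMP_IF_FALSE → pop True; no jump. Stack: []
LOAD_FAST_LOAD_FAST k,k → push 6,6. Stack: [6, 6]
BINARY_OP - → 6 - 6 = 0. Stack: [0]
STORE_FAST k → k=0. Stack: []
LOAD_FAST k → push 0. Stack: [0]
LOAD_CONST → push 12. Stack: [0, 12]
BINARY_OP - → 0 - 12 = -12. Stack: [-12]
STORE_FAST k → k=-12. Stack: []
LOAD_FAST_LOAD_FAST k,a → push -12,12. Stack: [-12, 12]
BINARY_OP // → -12 // 12 = -1. Stack: [-1]
STORE_FAST k → k=-1. Stack: []
LOAD_FAST i → push 0. Stack: [0]
LOAD_CONST → push 1. Stack: [0, 1]
BINARY_OP + → 0 + 1 = 1. Stack: [1]
STORE_FAST i → i=1. Stack: []
LOAD_FAST i → push 1. Stack: [1]
LOAD_CONST → push 2. Stack: [1, 2]
COMPARE_OP bool(<) → 1 vs 2 = True. Stack: [True]
POP_JUMP_IF_FALSE → pop True; no jump. Stack: []
LOAD_FAST_LOAD_FAST k,k → push -1,-1. Stack: [-1, -1]
BINARY_OP - → -1 - -1 = 0. Stack: [0]
STORE_FAST k → k=0. Stack: []
LOAD_FAST k → push 0. Stack: [0]
LOAD_CONST → push 12. Stack: [0, 12]
BINARY_OP - → 0 - 12 = -12. Stack: [-12]
STORE_FAST k → k=-12. Stack: []
LOAD_FAST_LOAD_FAST k,a → push -12,12. Stack: [-12, 12]
BINARY_OP // → -12 // 12 = -1. Stack: [-1]
STORE_FAST k → k=-1. Stack: []
LOAD_FAST i → push 1. Stack: [1]
LOAD_CONST → push 1. Stack: [1, 1]
BINARY_OP + → 1 + 1 = 2. Stack: [2]
STORE_FAST i → i=2. Stack: []
LOAD_FAST i → push 2. Stack: [2]
LOAD_CONST → push 2. Stack: [2, 2]
COMPARE_OP bool(<) → 2 vs 2 = False. Stack: [False]
POP_JUMP_IF_FALSE → pop False; jump. Stack: []
LOAD_FAST k → push -1. Stack: [-1]
RETURN_VALUE → return -1.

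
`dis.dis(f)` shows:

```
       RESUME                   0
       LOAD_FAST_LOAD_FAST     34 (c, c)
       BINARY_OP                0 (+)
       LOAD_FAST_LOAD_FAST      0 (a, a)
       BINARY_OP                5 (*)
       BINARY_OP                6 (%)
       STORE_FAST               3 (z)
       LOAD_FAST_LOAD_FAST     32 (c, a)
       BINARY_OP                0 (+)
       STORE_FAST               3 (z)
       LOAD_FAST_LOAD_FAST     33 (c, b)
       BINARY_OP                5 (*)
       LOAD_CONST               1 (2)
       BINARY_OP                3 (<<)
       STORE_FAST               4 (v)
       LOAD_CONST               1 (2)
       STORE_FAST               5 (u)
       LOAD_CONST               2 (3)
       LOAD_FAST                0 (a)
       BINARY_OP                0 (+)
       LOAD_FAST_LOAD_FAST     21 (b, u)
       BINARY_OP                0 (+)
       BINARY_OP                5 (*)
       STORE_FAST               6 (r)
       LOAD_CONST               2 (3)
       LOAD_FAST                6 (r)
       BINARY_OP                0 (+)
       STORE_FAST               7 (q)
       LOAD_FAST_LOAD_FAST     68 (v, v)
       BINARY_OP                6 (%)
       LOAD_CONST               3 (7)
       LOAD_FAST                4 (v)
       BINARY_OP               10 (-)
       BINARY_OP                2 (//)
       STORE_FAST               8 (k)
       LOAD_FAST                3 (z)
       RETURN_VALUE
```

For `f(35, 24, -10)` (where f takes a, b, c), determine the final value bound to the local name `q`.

991

LOAD_FAST_LOAD_FAST c,c → push -10,-10. Stack: [-10, -10]
BINARY_OP + → -10 + -10 = -20. Stack: [-20]
LOAD_FAST_LOAD_FAST a,a → push 35,35. Stack: [-20, 35, 35]
BINARY_OP * → 35 * 35 = 1225. Stack: [-20, 1225]
BINARY_OP % → -20 % 1225 = 1205. Stack: [1205]
STORE_FAST z → z=1205. Stack: []
LOAD_FAST_LOAD_FAST c,a → push -10,35. Stack: [-10, 35]
BINARY_OP + → -10 + 35 = 25. Stack: [25]
STORE_FAST z → z=25. Stack: []
LOAD_FAST_LOAD_FAST c,b → push -10,24. Stack: [-10, 24]
BINARY_OP * → -10 * 24 = -240. Stack: [-240]
LOAD_CONST → push 2. Stack: [-240, 2]
BINARY_OP << → -240 << 2 = -960. Stack: [-960]
STORE_FAST v → v=-960. Stack: []
LOAD_CONST → push 2. Stack: [2]
STORE_FAST u → u=2. Stack: []
LOAD_CONST → push 3. Stack: [3]
LOAD_FAST a → push 35. Stack: [3, 35]
BINARY_OP + → 3 + 35 = 38. Stack: [38]
LOAD_FAST_LOAD_FAST b,u → push 24,2. Stack: [38, 24, 2]
BINARY_OP + → 24 + 2 = 26. Stack: [38, 26]
BINARY_OP * → 38 * 26 = 988. Stack: [988]
STORE_FAST r → r=988. Stack: []
LOAD_CONST → push 3. Stack: [3]
LOAD_FAST r → push 988. Stack: [3, 988]
BINARY_OP + → 3 + 988 = 991. Stack: [991]
STORE_FAST q → q=991. Stack: []
LOAD_FAST_LOAD_FAST v,v → push -960,-960. Stack: [-960, -960]
BINARY_OP % → -960 % -960 = 0. Stack: [0]
LOAD_CONST → push 7. Stack: [0, 7]
LOAD_FAST v → push -960. Stack: [0, 7, -960]
BINARY_OP - → 7 - -960 = 967. Stack: [0, 967]
BINARY_OP // → 0 // 967 = 0. Stack: [0]
STORE_FAST k → k=0. Stack: []
LOAD_FAST z → push 25. Stack: [25]
RETURN_VALUE → return 25.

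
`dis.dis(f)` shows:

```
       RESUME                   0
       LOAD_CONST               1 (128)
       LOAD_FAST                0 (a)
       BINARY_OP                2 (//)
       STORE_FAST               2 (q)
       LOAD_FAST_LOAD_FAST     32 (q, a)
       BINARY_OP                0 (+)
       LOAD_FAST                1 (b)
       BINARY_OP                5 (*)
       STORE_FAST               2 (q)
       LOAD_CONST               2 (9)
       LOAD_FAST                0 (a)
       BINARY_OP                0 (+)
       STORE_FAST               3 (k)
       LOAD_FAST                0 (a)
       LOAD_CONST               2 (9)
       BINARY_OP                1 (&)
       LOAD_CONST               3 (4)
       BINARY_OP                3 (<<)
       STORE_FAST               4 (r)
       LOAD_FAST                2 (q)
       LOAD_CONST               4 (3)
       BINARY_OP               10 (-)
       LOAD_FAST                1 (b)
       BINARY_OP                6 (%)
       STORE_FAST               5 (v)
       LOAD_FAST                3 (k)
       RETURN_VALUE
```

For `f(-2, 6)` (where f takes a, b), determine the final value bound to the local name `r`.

128

LOAD_CONST → push 128. Stack: [128]
LOAD_FAST a → push -2. Stack: [128, -2]
BINARY_OP // → 128 // -2 = -64. Stack: [-64]
STORE_FAST q → q=-64. Stack: []
LOAD_FAST_LOAD_FAST q,a → push -64,-2. Stack: [-64, -2]
BINARY_OP + → -64 + -2 = -66. Stack: [-66]
LOAD_FAST b → push 6. Stack: [-66, 6]
BINARY_OP * → -66 * 6 = -396. Stack: [-396]
STORE_FAST q → q=-396. Stack: []
LOAD_CONST → push 9. Stack: [9]
LOAD_FAST a → push -2. Stack: [9, -2]
BINARY_OP + → 9 + -2 = 7. Stack: [7]
STORE_FAST k → k=7. Stack: []
LOAD_FAST a → push -2. Stack: [-2]
LOAD_CONST → push 9. Stack: [-2, 9]
BINARY_OP & → -2 & 9 = 8. Stack: [8]
LOAD_CONST → push 4. Stack: [8, 4]
BINARY_OP << → 8 << 4 = 128. Stack: [128]
STORE_FAST r → r=128. Stack: []
LOAD_FAST q → push -396. Stack: [-396]
LOAD_CONST → push 3. Stack: [-396, 3]
BINARY_OP - → -396 - 3 = -399. Stack: [-399]
LOAD_FAST b → push 6. Stack: [-399, 6]
BINARY_OP % → -399 % 6 = 3. Stack: [3]
STORE_FAST v → v=3. Stack: []
LOAD_FAST k → push 7. Stack: [7]
RETURN_VALUE → return 7.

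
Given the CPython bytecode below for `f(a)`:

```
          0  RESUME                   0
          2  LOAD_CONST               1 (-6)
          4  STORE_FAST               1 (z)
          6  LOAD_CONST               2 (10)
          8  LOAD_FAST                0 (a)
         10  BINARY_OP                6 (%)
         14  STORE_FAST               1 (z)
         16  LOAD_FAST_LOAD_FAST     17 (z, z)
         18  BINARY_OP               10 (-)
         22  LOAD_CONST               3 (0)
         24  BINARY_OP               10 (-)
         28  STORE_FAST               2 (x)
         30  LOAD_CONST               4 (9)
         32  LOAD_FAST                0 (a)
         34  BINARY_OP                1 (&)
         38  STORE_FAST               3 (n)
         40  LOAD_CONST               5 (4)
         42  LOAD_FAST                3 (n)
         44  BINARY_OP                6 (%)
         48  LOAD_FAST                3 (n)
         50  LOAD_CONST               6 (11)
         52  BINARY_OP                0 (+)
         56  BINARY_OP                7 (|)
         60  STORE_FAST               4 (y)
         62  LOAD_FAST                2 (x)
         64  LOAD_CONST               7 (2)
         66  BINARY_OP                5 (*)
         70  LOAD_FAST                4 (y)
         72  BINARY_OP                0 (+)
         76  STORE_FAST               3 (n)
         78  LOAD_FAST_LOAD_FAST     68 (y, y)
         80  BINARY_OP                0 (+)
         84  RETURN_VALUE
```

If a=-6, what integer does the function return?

46

LOAD_CONST → push -6. Stack: [-6]
STORE_FAST z → z=-6. Stack: []
LOAD_CONST → push 10. Stack: [10]
LOAD_FAST a → push -6. Stack: [10, -6]
BINARY_OP % → 10 % -6 = -2. Stack: [-2]
STORE_FAST z → z=-2. Stack: []
LOAD_FAST_LOAD_FAST z,z → push -2,-2. Stack: [-2, -2]
BINARY_OP - → -2 - -2 = 0. Stack: [0]
LOAD_CONST → push 0. Stack: [0, 0]
BINARY_OP - → 0 - 0 = 0. Stack: [0]
STORE_FAST x → x=0. Stack: []
LOAD_CONST → push 9. Stack: [9]
LOAD_FAST a → push -6. Stack: [9, -6]
BINARY_OP & → 9 & -6 = 8. Stack: [8]
STORE_FAST n → n=8. Stack: []
LOAD_CONST → push 4. Stack: [4]
LOAD_FAST n → push 8. Stack: [4, 8]
BINARY_OP % → 4 % 8 = 4. Stack: [4]
LOAD_FAST n → push 8. Stack: [4, 8]
LOAD_CONST → push 11. Stack: [4, 8, 11]
BINARY_OP + → 8 + 11 = 19. Stack: [4, 19]
BINARY_OP | → 4 | 19 = 23. Stack: [23]
STORE_FAST y → y=23. Stack: []
LOAD_FAST x → push 0. Stack: [0]
LOAD_CONST → push 2. Stack: [0, 2]
BINARY_OP * → 0 * 2 = 0. Stack: [0]
LOAD_FAST y → push 23. Stack: [0, 23]
BINARY_OP + → 0 + 23 = 23. Stack: [23]
STORE_FAST n → n=23. Stack: []
LOAD_FAST_LOAD_FAST y,y → push 23,23. Stack: [23, 23]
BINARY_OP + → 23 + 23 = 46. Stack: [46]
RETURN_VALUE → return 46.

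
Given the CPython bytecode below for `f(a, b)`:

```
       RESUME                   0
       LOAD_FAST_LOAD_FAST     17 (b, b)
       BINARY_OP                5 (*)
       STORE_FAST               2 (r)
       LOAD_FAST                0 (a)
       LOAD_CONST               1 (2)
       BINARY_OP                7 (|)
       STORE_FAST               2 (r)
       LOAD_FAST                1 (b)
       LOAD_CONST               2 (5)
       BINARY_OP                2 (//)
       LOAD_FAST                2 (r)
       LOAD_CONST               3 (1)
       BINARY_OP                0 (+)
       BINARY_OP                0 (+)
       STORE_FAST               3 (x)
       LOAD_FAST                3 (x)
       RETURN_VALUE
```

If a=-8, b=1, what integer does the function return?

-5

LOAD_FAST_LOAD_FAST b,b → push 1,1. Stack: [1, 1]
BINARY_OP * → 1 * 1 = 1. Stack: [1]
STORE_FAST r → r=1. Stack: []
LOAD_FAST a → push -8. Stack: [-8]
LOAD_CONST → push 2. Stack: [-8, 2]
BINARY_OP | → -8 | 2 = -6. Stack: [-6]
STORE_FAST r → r=-6. Stack: []
LOAD_FAST b → push 1. Stack: [1]
LOAD_CONST → push 5. Stack: [1, 5]
BINARY_OP // → 1 // 5 = 0. Stack: [0]
LOAD_FAST r → push -6. Stack: [0, -6]
LOAD_CONST → push 1. Stack: [0, -6, 1]
BINARY_OP + → -6 + 1 = -5. Stack: [0, -5]
BINARY_OP + → 0 + -5 = -5. Stack: [-5]
STORE_FAST x → x=-5. Stack: []
LOAD_FAST x → push -5. Stack: [-5]
RETURN_VALUE → return -5.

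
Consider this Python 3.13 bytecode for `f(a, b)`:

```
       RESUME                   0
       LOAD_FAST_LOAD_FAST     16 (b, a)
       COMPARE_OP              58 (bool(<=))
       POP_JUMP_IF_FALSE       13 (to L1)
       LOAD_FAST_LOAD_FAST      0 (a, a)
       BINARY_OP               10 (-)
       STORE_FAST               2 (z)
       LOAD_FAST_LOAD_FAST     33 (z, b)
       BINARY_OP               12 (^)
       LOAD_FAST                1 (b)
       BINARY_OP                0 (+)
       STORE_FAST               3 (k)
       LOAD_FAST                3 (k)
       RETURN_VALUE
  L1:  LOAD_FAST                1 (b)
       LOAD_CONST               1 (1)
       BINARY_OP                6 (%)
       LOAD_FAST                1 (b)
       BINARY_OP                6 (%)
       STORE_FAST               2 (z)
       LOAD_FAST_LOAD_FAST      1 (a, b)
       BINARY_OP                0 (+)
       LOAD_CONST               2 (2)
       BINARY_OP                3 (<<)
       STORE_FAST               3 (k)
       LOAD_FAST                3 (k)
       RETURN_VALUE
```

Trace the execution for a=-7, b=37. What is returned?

120

LOAD_FAST_LOAD_FAST b,a → push 37,-7. Stack: [37, -7]
COMPARE_OP bool(<=) → 37 vs -7 = False. Stack: [False]
POP_JUMP_IF_FALSE → pop False; jump. Stack: []
LOAD_FAST b → push 37. Stack: [37]
LOAD_CONST → push 1. Stack: [37, 1]
BINARY_OP % → 37 % 1 = 0. Stack: [0]
LOAD_FAST b → push 37. Stack: [0, 37]
BINARY_OP % → 0 % 37 = 0. Stack: [0]
STORE_FAST z → z=0. Stack: []
LOAD_FAST_LOAD_FAST a,b → push -7,37. Stack: [-7, 37]
BINARY_OP + → -7 + 37 = 30. Stack: [30]
LOAD_CONST → push 2. Stack: [30, 2]
BINARY_OP << → 30 << 2 = 120. Stack: [120]
STORE_FAST k → k=120. Stack: []
LOAD_FAST k → push 120. Stack: [120]
RETURN_VALUE → return 120.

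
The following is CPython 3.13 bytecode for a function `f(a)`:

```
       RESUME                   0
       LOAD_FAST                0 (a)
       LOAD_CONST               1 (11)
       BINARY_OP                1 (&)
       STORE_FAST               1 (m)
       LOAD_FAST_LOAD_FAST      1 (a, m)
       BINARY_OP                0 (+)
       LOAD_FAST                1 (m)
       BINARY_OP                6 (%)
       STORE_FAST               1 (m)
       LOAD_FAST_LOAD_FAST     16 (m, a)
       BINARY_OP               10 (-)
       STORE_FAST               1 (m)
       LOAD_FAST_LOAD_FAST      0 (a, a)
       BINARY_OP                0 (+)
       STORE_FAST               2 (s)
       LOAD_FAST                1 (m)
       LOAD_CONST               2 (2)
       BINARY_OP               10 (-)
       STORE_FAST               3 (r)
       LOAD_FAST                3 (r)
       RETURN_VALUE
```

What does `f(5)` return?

LOAD_FAST a → push 5. Stack: [5]
LOAD_CONST → push 11. Stack: [5, 11]
BINARY_OP & → 5 & 11 = 1. Stack: [1]
STORE_FAST m → m=1. Stack: []
LOAD_FAST_LOAD_FAST a,m → push 5,1. Stack: [5, 1]
BINARY_OP + → 5 + 1 = 6. Stack: [6]
LOAD_FAST m → push 1. Stack: [6, 1]
BINARY_OP % → 6 % 1 = 0. Stack: [0]
STORE_FAST m → m=0. Stack: []
LOAD_FAST_LOAD_FAST m,a → push 0,5. Stack: [0, 5]
BINARY_OP - → 0 - 5 = -5. Stack: [-5]
STORE_FAST m → m=-5. Stack: []
LOAD_FAST_LOAD_FAST a,a → push 5,5. Stack: [5, 5]
BINARY_OP + → 5 + 5 = 10. Stack: [10]
STORE_FAST s → s=10. Stack: []
LOAD_FAST m → push -5. Stack: [-5]
LOAD_CONST → push 2. Stack: [-5, 2]
BINARY_OP - → -5 - 2 = -7. Stack: [-7]
STORE_FAST r → r=-7. Stack: []
LOAD_FAST r → push -7. Stack: [-7]
RETURN_VALUE → return -7.

-7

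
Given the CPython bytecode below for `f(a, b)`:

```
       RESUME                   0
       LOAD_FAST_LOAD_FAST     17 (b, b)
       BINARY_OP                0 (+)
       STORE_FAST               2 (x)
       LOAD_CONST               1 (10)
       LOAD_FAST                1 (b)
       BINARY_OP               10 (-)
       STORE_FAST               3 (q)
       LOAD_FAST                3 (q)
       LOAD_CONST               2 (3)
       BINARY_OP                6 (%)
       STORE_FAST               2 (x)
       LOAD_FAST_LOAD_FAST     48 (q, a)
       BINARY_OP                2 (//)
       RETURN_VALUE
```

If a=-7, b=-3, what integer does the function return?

-2

LOAD_FAST_LOAD_FAST b,b → push -3,-3. Stack: [-3, -3]
BINARY_OP + → -3 + -3 = -6. Stack: [-6]
STORE_FAST x → x=-6. Stack: []
LOAD_CONST → push 10. Stack: [10]
LOAD_FAST b → push -3. Stack: [10, -3]
BINARY_OP - → 10 - -3 = 13. Stack: [13]
STORE_FAST q → q=13. Stack: []
LOAD_FAST q → push 13. Stack: [13]
LOAD_CONST → push 3. Stack: [13, 3]
BINARY_OP % → 13 % 3 = 1. Stack: [1]
STORE_FAST x → x=1. Stack: []
LOAD_FAST_LOAD_FAST q,a → push 13,-7. Stack: [13, -7]
BINARY_OP // → 13 // -7 = -2. Stack: [-2]
RETURN_VALUE → return -2.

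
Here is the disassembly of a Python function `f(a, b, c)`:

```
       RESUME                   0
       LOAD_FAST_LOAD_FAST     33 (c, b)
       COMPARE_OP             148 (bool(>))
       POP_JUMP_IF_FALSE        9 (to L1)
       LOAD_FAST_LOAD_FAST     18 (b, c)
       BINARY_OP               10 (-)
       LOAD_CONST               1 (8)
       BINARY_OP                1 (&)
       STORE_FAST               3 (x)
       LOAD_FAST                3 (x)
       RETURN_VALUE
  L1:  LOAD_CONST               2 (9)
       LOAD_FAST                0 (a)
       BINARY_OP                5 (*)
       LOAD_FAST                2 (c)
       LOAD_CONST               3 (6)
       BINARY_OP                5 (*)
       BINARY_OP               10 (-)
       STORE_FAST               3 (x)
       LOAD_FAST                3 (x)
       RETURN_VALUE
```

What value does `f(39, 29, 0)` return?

LOAD_FAST_LOAD_FAST c,b → push 0,29. Stack: [0, 29]
COMPARE_OP bool(>) → 0 vs 29 = False. Stack: [False]
POP_JUMP_IF_FALSE → pop False; jump. Stack: []
LOAD_CONST → push 9. Stack: [9]
LOAD_FAST a → push 39. Stack: [9, 39]
BINARY_OP * → 9 * 39 = 351. Stack: [351]
LOAD_FAST c → push 0. Stack: [351, 0]
LOAD_CONST → push 6. Stack: [351, 0, 6]
BINARY_OP * → 0 * 6 = 0. Stack: [351, 0]
BINARY_OP - → 351 - 0 = 351. Stack: [351]
STORE_FAST x → x=351. Stack: []
LOAD_FAST x → push 351. Stack: [351]
RETURN_VALUE → return 351.

351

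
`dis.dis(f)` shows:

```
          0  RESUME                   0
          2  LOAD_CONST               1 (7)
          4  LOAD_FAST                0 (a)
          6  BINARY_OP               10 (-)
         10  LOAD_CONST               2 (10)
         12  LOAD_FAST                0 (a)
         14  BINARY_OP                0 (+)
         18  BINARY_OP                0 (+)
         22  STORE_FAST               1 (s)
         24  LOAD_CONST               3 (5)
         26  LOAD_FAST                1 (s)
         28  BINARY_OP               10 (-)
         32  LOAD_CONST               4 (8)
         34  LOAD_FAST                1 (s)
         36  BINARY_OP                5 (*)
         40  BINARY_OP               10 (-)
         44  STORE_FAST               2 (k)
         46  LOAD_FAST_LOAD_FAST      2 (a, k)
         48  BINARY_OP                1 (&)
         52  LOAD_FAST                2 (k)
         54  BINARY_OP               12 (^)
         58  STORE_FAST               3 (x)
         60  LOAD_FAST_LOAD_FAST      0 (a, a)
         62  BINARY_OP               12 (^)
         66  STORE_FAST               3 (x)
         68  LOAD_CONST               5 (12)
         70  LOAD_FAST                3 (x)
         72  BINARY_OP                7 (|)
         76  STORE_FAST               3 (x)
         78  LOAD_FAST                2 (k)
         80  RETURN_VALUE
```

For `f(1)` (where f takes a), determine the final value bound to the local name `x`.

LOAD_CONST → push 7. Stack: [7]
LOAD_FAST a → push 1. Stack: [7, 1]
BINARY_OP - → 7 - 1 = 6. Stack: [6]
LOAD_CONST → push 10. Stack: [6, 10]
LOAD_FAST a → push 1. Stack: [6, 10, 1]
BINARY_OP + → 10 + 1 = 11. Stack: [6, 11]
BINARY_OP + → 6 + 11 = 17. Stack: [17]
STORE_FAST s → s=17. Stack: []
LOAD_CONST → push 5. Stack: [5]
LOAD_FAST s → push 17. Stack: [5, 17]
BINARY_OP - → 5 - 17 = -12. Stack: [-12]
LOAD_CONST → push 8. Stack: [-12, 8]
LOAD_FAST s → push 17. Stack: [-12, 8, 17]
BINARY_OP * → 8 * 17 = 136. Stack: [-12, 136]
BINARY_OP - → -12 - 136 = -148. Stack: [-148]
STORE_FAST k → k=-148. Stack: []
LOAD_FAST_LOAD_FAST a,k → push 1,-148. Stack: [1, -148]
BINARY_OP & → 1 & -148 = 0. Stack: [0]
LOAD_FAST k → push -148. Stack: [0, -148]
BINARY_OP ^ → 0 ^ -148 = -148. Stack: [-148]
STORE_FAST x → x=-148. Stack: []
LOAD_FAST_LOAD_FAST a,a → push 1,1. Stack: [1, 1]
BINARY_OP ^ → 1 ^ 1 = 0. Stack: [0]
STORE_FAST x → x=0. Stack: []
LOAD_CONST → push 12. Stack: [12]
LOAD_FAST x → push 0. Stack: [12, 0]
BINARY_OP | → 12 | 0 = 12. Stack: [12]
STORE_FAST x → x=12. Stack: []
LOAD_FAST k → push -148. Stack: [-148]
RETURN_VALUE → return -148.

12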